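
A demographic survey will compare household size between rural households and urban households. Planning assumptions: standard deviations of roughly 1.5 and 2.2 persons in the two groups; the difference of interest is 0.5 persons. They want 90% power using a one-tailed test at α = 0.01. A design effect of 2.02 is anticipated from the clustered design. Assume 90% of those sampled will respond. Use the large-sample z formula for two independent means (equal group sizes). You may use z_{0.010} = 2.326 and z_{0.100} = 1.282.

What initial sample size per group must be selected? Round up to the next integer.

n = (z_α + z_β)² · (σ₁² + σ₂²) / δ²
  = (2.326 + 1.282)² · (1.5² + 2.2² = 7.09) / 0.5²
  = 13.0177 · 7.09 / 0.25
  = 369.18
Design effect: 2.02 × 369.18 = 745.75.
Adjust for 90% response: 745.75 / 0.90 = 828.61.
Round up → n = 829 per group.

n = 829 per group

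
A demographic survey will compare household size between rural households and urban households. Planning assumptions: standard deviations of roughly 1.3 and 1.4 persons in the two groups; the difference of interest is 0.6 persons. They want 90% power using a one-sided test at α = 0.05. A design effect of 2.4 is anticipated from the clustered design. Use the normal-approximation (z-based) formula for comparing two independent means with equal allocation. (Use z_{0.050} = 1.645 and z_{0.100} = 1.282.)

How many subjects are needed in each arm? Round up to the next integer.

n = (z_α + z_β)² · (σ₁² + σ₂²) / δ²
  = (1.645 + 1.282)² · (1.3² + 1.4² = 3.65) / 0.6²
  = 8.5673 · 3.65 / 0.36
  = 86.86
Design effect: 2.4 × 86.86 = 208.47.
Round up → n = 209 per group.

n = 209 per group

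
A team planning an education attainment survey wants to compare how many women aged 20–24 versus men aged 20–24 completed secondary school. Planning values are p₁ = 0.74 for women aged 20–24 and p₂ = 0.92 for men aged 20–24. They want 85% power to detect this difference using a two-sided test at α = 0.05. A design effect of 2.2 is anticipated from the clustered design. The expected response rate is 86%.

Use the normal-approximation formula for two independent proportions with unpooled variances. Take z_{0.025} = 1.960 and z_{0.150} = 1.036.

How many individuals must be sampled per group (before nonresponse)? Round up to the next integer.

n = (z_{α/2} + z_β)² · [p₁(1−p₁) + p₂(1−p₂)] / (p₁ − p₂)²
  = (1.960 + 1.036)² · (0.74·0.26 + 0.92·0.08) / (-0.18)²
  = (2.996)² · (0.1924 + 0.0736) / 0.0324
  = 8.9760 · 0.2660 / 0.0324
  = 73.69
Design effect: 2.2 × 73.69 = 162.12.
Adjust for 86% response: 162.12 / 0.86 = 188.51.
Round up → n = 189 per group.

n = 189 per group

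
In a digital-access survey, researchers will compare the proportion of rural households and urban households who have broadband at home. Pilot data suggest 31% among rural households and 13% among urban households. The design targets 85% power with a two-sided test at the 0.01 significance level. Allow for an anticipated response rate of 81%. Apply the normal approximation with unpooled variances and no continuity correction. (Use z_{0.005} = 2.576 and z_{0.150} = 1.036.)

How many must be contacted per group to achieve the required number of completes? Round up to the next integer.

n = (z_{α/2} + z_β)² · [p₁(1−p₁) + p₂(1−p₂)] / (p₁ − p₂)²
  = (2.576 + 1.036)² · (0.31·0.69 + 0.13·0.87) / (0.18)²
  = (3.612)² · (0.2139 + 0.1131) / 0.0324
  = 13.0465 · 0.3270 / 0.0324
  = 131.67
Adjust for 81% response: 131.67 / 0.81 = 162.56.
Round up → n = 163 per group.

n = 163 per group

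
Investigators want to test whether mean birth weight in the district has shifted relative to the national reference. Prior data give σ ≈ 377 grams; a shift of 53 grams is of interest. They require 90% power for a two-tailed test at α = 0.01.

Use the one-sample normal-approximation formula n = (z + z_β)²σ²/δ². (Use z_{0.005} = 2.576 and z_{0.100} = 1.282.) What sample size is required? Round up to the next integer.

n = 754

n = (z_{α/2} + z_β)² · σ² / δ²
  = (2.576 + 1.282)² · 377² / 53²
  = 14.8842 · 142129 / 2809
  = 753.10
Round up → n = 754.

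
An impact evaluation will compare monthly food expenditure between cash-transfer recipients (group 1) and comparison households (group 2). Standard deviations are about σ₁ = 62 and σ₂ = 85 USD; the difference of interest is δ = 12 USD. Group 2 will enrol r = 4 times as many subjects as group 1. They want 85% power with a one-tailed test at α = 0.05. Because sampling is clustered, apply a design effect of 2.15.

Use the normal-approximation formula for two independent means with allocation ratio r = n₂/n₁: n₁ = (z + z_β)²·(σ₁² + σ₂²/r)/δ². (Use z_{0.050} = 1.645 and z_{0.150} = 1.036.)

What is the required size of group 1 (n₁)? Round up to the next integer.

n₁ = (z_α + z_β)² · (σ₁² + σ₂²/r) / δ²
   = (1.645 + 1.036)² · (62² + 85²/4) / 12²
   = 7.1878 · (3844 + 1806.2) / 144
   = 7.1878 · 5650.2 / 144
   = 282.03
Design effect: 2.15 × 282.03 = 606.37.
Round up → n₁ = 607; n₂ = r·n₁ = 4 × 607 = 2428.

n₁ = 607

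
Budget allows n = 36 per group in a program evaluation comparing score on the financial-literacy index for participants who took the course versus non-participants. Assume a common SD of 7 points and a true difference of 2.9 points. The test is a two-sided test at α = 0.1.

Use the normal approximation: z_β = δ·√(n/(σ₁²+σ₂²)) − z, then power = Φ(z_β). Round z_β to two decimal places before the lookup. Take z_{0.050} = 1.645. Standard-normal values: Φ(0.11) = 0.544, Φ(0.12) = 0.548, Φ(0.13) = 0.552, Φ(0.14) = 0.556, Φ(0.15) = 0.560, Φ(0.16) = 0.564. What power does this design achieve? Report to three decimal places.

Power ≈ 0.544

z_β = δ·√(n/(σ₁²+σ₂²)) − z_{α/2}
    = 2.9 · √(36/98) − 1.645
    = 2.9 · 0.60609 − 1.645
    = 1.7577 − 1.645 = 0.1127 → 0.11
Power = Φ(0.11) = 0.544.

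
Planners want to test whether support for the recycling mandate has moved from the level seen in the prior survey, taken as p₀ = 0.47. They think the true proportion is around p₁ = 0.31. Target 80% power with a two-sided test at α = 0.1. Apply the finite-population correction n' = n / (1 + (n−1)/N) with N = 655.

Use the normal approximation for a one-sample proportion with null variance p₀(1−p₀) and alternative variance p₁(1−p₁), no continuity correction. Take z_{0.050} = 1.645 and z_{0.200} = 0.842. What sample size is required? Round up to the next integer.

n = [z_{α/2}·√(p₀q₀) + z_β·√(p₁q₁)]² / (p₁ − p₀)²
  = [1.645·√(0.47·0.53) + 0.842·√(0.31·0.69)]² / (-0.16)²
  = [1.645·0.4991 + 0.842·0.4625]² / 0.0256
  = [1.2104]² / 0.0256
  = 57.23
Finite-population correction (N = 655): 57.23 / (1 + (57.23 − 1)/655) = 52.71.
Round up → n = 53.

n = 53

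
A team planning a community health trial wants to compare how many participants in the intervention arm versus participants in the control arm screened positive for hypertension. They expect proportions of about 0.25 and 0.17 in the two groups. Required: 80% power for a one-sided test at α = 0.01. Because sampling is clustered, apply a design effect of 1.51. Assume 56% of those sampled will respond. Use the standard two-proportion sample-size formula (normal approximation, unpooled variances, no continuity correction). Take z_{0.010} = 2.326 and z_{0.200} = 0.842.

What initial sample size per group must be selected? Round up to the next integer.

n = 1390 per group

n = (z_α + z_β)² · [p₁(1−p₁) + p₂(1−p₂)] / (p₁ − p₂)²
  = (2.326 + 0.842)² · (0.25·0.75 + 0.17·0.83) / (0.08)²
  = (3.168)² · (0.1875 + 0.1411) / 0.0064
  = 10.0362 · 0.3286 / 0.0064
  = 515.30
Design effect: 1.51 × 515.30 = 778.10.
Adjust for 56% response: 778.10 / 0.56 = 1389.46.
Round up → n = 1390 per group.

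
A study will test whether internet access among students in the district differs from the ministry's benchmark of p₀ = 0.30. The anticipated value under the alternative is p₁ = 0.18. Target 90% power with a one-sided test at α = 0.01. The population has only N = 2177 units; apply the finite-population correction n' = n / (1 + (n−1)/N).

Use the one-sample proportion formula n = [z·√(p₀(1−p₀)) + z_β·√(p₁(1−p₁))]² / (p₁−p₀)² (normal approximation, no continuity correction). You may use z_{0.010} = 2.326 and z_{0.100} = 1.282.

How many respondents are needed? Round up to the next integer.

n = 157

n = [z_α·√(p₀q₀) + z_β·√(p₁q₁)]² / (p₁ − p₀)²
  = [2.326·√(0.30·0.70) + 1.282·√(0.18·0.82)]² / (-0.12)²
  = [2.326·0.4583 + 1.282·0.3842]² / 0.0144
  = [1.5584]² / 0.0144
  = 168.66
Finite-population correction (N = 2177): 168.66 / (1 + (168.66 − 1)/2177) = 156.60.
Round up → n = 157.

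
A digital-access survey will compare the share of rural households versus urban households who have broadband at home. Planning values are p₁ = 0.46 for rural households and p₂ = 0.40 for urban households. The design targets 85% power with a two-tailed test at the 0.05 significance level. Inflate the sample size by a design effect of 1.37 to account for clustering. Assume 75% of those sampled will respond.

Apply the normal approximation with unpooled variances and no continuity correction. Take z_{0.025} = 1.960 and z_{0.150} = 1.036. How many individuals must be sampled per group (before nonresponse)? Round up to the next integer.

n = 2225 per group

n = (z_{α/2} + z_β)² · [p₁(1−p₁) + p₂(1−p₂)] / (p₁ − p₂)²
  = (1.960 + 1.036)² · (0.46·0.54 + 0.40·0.60) / (0.06)²
  = (2.996)² · (0.2484 + 0.2400) / 0.0036
  = 8.9760 · 0.4884 / 0.0036
  = 1217.75
Design effect: 1.37 × 1217.75 = 1668.31.
Adjust for 75% response: 1668.31 / 0.75 = 2224.42.
Round up → n = 2225 per group.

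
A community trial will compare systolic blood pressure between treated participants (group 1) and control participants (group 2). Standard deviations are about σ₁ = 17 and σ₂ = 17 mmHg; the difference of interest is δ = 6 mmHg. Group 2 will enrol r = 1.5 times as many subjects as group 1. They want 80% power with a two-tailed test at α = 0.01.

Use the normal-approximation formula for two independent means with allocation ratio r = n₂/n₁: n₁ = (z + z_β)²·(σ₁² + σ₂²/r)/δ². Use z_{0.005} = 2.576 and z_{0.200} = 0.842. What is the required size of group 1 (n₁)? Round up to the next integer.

n₁ = (z_{α/2} + z_β)² · (σ₁² + σ₂²/r) / δ²
   = (2.576 + 0.842)² · (17² + 17²/1.5) / 6²
   = 11.6827 · (289 + 192.6667) / 36
   = 11.6827 · 481.6667 / 36
   = 156.31
Round up → n₁ = 157; n₂ = r·n₁ = 1.5 × 157 = 236.

n₁ = 157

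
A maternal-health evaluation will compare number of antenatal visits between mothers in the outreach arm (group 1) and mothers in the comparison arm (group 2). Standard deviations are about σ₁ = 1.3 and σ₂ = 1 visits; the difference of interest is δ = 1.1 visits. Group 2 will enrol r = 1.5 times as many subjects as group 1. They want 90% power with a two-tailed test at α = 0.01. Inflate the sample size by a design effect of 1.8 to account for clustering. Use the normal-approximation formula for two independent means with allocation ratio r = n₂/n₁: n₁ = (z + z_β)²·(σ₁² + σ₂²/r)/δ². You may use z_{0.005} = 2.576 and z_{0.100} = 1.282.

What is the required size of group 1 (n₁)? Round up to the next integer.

n₁ = 53

n₁ = (z_{α/2} + z_β)² · (σ₁² + σ₂²/r) / δ²
   = (2.576 + 1.282)² · (1.3² + 1²/1.5) / 1.1²
   = 14.8842 · (1.69 + 0.66667) / 1.21
   = 14.8842 · 2.3567 / 1.21
   = 28.99
Design effect: 1.8 × 28.99 = 52.18.
Round up → n₁ = 53; n₂ = r·n₁ = 1.5 × 53 = 80.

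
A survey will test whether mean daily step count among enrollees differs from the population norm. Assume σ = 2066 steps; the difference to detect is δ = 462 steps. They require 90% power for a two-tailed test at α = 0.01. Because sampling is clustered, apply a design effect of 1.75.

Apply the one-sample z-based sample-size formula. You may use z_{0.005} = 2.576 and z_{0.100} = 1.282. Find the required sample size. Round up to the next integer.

n = 521

n = (z_{α/2} + z_β)² · σ² / δ²
  = (2.576 + 1.282)² · 2066² / 462²
  = 14.8842 · 4268356 / 213444
  = 297.65
Design effect: 1.75 × 297.65 = 520.88.
Round up → n = 521.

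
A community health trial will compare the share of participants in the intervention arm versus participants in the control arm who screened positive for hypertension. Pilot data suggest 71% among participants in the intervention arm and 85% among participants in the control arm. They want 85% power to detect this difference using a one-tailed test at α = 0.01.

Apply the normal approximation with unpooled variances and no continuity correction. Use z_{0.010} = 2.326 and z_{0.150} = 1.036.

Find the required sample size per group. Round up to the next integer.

n = (z_α + z_β)² · [p₁(1−p₁) + p₂(1−p₂)] / (p₁ − p₂)²
  = (2.326 + 1.036)² · (0.71·0.29 + 0.85·0.15) / (-0.14)²
  = (3.362)² · (0.2059 + 0.1275) / 0.0196
  = 11.3030 · 0.3334 / 0.0196
  = 192.27
Round up → n = 193 per group.

n = 193 per group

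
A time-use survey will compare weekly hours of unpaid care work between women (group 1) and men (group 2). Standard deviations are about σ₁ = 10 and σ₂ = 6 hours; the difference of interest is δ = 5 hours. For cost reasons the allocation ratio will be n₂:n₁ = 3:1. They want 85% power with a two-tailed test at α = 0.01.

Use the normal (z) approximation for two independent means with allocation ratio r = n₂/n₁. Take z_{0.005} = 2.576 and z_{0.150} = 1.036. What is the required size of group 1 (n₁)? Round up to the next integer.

n₁ = (z_{α/2} + z_β)² · (σ₁² + σ₂²/r) / δ²
   = (2.576 + 1.036)² · (10² + 6²/3) / 5²
   = 13.0465 · (100 + 12) / 25
   = 13.0465 · 112 / 25
   = 58.45
Round up → n₁ = 59; n₂ = r·n₁ = 3 × 59 = 177.

n₁ = 59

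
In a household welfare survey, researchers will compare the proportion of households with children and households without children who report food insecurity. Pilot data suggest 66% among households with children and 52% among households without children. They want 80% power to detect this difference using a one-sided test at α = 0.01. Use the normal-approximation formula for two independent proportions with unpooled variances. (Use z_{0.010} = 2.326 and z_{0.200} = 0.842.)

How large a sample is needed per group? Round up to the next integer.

n = 243 per group

n = (z_α + z_β)² · [p₁(1−p₁) + p₂(1−p₂)] / (p₁ − p₂)²
  = (2.326 + 0.842)² · (0.66·0.34 + 0.52·0.48) / (0.14)²
  = (3.168)² · (0.2244 + 0.2496) / 0.0196
  = 10.0362 · 0.4740 / 0.0196
  = 242.71
Round up → n = 243 per group.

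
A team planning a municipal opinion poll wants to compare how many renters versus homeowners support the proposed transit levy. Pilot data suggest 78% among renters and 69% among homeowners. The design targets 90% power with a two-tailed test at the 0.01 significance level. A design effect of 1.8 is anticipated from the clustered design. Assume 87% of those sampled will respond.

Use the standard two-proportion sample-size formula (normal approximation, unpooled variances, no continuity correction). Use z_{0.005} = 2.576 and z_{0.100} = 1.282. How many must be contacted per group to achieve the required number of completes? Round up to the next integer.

n = 1466 per group

n = (z_{α/2} + z_β)² · [p₁(1−p₁) + p₂(1−p₂)] / (p₁ − p₂)²
  = (2.576 + 1.282)² · (0.78·0.22 + 0.69·0.31) / (0.09)²
  = (3.858)² · (0.1716 + 0.2139) / 0.0081
  = 14.8842 · 0.3855 / 0.0081
  = 708.38
Design effect: 1.8 × 708.38 = 1275.08.
Adjust for 87% response: 1275.08 / 0.87 = 1465.61.
Round up → n = 1466 per group.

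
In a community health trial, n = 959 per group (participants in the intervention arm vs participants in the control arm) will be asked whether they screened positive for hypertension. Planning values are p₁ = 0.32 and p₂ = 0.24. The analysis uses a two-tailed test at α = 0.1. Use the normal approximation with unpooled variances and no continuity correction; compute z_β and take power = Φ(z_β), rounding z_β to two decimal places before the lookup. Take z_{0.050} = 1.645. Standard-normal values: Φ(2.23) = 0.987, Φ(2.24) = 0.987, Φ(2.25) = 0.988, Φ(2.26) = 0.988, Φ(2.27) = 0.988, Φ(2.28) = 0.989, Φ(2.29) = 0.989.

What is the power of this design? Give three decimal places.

z_β = |p₁−p₂|·√(n/[p₁q₁+p₂q₂]) − z_{α/2}
    = 0.08 · √(959/0.4000) − 1.645
    = 0.08 · 48.9643 − 1.645
    = 3.9171 − 1.645 = 2.2721 → 2.27
Power = Φ(2.27) = 0.988.

Power ≈ 0.988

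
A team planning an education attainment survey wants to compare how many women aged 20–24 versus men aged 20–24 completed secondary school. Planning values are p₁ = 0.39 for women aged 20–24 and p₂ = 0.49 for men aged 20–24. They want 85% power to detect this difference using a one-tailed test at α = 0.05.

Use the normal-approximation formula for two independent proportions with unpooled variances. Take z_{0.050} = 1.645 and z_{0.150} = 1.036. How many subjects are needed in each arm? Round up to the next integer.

n = 351 per group

n = (z_α + z_β)² · [p₁(1−p₁) + p₂(1−p₂)] / (p₁ − p₂)²
  = (1.645 + 1.036)² · (0.39·0.61 + 0.49·0.51) / (-0.10)²
  = (2.681)² · (0.2379 + 0.2499) / 0.0100
  = 7.1878 · 0.4878 / 0.0100
  = 350.62
Round up → n = 351 per group.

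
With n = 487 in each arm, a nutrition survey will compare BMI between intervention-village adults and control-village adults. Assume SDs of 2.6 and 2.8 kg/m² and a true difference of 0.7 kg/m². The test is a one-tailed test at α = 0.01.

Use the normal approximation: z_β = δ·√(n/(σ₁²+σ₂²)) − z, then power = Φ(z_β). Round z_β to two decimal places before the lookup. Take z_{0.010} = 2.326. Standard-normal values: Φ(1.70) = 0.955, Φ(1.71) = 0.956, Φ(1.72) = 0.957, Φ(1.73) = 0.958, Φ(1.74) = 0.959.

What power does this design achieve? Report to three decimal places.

z_β = δ·√(n/(σ₁²+σ₂²)) − z_α
    = 0.7 · √(487/14.6) − 2.326
    = 0.7 · 5.77548 − 2.326
    = 4.0428 − 2.326 = 1.7168 → 1.72
Power = Φ(1.72) = 0.957.

Power ≈ 0.957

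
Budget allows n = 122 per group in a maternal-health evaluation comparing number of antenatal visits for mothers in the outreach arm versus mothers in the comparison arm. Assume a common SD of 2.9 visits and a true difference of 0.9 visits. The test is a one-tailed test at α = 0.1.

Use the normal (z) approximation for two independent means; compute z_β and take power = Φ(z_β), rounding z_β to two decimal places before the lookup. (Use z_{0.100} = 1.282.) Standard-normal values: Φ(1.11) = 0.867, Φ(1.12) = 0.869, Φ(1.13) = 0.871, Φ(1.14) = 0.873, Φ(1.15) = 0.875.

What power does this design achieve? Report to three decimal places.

z_β = δ·√(n/(σ₁²+σ₂²)) − z_α
    = 0.9 · √(122/16.82) − 1.282
    = 0.9 · 2.69319 − 1.282
    = 2.4239 − 1.282 = 1.1419 → 1.14
Power = Φ(1.14) = 0.873.

Power ≈ 0.873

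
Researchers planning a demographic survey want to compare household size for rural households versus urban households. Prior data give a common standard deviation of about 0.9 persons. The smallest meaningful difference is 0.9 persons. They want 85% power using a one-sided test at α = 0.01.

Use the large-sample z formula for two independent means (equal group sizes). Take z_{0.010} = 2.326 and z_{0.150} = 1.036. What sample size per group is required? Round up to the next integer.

n = 23 per group

n = (z_α + z_β)² · (σ₁² + σ₂²) / δ²
  = (2.326 + 1.036)² · (2·0.9² = 1.62) / 0.9²
  = 11.3030 · 1.62 / 0.81
  = 22.61
Round up → n = 23 per group.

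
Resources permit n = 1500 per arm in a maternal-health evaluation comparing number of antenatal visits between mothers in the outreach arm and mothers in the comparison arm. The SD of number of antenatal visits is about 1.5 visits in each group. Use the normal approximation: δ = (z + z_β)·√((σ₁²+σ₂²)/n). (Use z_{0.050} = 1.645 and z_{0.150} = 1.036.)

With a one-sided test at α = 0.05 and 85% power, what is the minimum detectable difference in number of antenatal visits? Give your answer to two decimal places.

Minimum detectable difference ≈ 0.15 visits

δ = (z_α + z_β) · √((σ₁²+σ₂²)/n)
  = (1.645 + 1.036) · √(4.5/1500)
  = 2.681 · √0.003
  = 2.681 · 0.0548
  = 0.1468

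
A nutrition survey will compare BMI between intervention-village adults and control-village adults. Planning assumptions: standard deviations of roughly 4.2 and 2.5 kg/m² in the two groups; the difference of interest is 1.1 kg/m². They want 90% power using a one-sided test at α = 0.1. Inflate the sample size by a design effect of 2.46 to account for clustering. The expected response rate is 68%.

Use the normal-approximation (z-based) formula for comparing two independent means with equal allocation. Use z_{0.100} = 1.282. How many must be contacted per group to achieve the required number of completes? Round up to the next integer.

n = 470 per group

n = (z_α + z_β)² · (σ₁² + σ₂²) / δ²
  = (1.282 + 1.282)² · (4.2² + 2.5² = 23.89) / 1.1²
  = 6.5741 · 23.89 / 1.21
  = 129.80
Design effect: 2.46 × 129.80 = 319.30.
Adjust for 68% response: 319.30 / 0.68 = 469.56.
Round up → n = 470 per group.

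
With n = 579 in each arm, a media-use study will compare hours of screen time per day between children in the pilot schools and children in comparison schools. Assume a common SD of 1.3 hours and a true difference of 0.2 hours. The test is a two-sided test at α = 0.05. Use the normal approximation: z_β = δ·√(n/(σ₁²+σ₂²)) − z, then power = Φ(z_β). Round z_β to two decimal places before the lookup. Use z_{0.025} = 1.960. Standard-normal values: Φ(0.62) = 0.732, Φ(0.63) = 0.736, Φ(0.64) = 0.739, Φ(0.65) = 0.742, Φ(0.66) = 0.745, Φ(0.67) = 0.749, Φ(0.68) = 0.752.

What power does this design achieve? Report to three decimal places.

z_β = δ·√(n/(σ₁²+σ₂²)) − z_{α/2}
    = 0.2 · √(579/3.38) − 1.960
    = 0.2 · 13.08823 − 1.960
    = 2.6176 − 1.960 = 0.6576 → 0.66
Power = Φ(0.66) = 0.745.

Power ≈ 0.745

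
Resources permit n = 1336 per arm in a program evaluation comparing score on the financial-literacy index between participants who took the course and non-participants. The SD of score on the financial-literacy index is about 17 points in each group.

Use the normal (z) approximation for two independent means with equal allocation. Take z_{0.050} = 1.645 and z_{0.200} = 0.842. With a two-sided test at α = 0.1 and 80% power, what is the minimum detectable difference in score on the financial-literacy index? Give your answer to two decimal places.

δ = (z_{α/2} + z_β) · √((σ₁²+σ₂²)/n)
  = (1.645 + 0.842) · √(578/1336)
  = 2.487 · √0.43263
  = 2.487 · 0.6577
  = 1.6358

Minimum detectable difference ≈ 1.64 points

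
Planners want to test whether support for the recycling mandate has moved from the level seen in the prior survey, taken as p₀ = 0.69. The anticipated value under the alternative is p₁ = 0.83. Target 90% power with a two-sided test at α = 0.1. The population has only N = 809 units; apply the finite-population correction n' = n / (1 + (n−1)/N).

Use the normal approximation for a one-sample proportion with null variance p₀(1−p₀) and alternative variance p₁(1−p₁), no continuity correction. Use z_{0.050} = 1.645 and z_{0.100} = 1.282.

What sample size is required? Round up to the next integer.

n = [z_{α/2}·√(p₀q₀) + z_β·√(p₁q₁)]² / (p₁ − p₀)²
  = [1.645·√(0.69·0.31) + 1.282·√(0.83·0.17)]² / (0.14)²
  = [1.645·0.4625 + 1.282·0.3756]² / 0.0196
  = [1.2424]² / 0.0196
  = 78.75
Finite-population correction (N = 809): 78.75 / (1 + (78.75 − 1)/809) = 71.84.
Round up → n = 72.

n = 72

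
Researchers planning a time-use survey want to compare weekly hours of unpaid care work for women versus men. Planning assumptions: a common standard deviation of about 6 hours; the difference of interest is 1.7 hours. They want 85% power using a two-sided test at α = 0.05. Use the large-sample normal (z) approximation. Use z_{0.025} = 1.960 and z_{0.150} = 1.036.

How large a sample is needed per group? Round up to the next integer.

n = (z_{α/2} + z_β)² · (σ₁² + σ₂²) / δ²
  = (1.960 + 1.036)² · (2·6² = 72) / 1.7²
  = 8.9760 · 72 / 2.89
  = 223.62
Round up → n = 224 per group.

n = 224 per group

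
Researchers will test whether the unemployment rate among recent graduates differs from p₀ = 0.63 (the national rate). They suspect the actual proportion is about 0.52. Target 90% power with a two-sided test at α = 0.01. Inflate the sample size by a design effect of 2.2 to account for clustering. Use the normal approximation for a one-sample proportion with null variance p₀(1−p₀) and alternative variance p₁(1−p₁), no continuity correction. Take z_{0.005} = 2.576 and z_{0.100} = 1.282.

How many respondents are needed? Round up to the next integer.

n = 646

n = [z_{α/2}·√(p₀q₀) + z_β·√(p₁q₁)]² / (p₁ − p₀)²
  = [2.576·√(0.63·0.37) + 1.282·√(0.52·0.48)]² / (-0.11)²
  = [2.576·0.4828 + 1.282·0.4996]² / 0.0121
  = [1.8842]² / 0.0121
  = 293.40
Design effect: 2.2 × 293.40 = 645.49.
Round up → n = 646.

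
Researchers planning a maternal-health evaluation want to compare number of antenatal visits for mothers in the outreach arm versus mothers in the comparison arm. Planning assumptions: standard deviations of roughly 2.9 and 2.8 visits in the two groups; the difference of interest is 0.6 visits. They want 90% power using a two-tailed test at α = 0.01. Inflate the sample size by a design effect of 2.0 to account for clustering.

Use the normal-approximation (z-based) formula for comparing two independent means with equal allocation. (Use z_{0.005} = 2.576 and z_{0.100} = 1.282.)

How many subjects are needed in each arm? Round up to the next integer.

n = 1344 per group

n = (z_{α/2} + z_β)² · (σ₁² + σ₂²) / δ²
  = (2.576 + 1.282)² · (2.9² + 2.8² = 16.25) / 0.6²
  = 14.8842 · 16.25 / 0.36
  = 671.85
Design effect: 2.0 × 671.85 = 1343.71.
Round up → n = 1344 per group.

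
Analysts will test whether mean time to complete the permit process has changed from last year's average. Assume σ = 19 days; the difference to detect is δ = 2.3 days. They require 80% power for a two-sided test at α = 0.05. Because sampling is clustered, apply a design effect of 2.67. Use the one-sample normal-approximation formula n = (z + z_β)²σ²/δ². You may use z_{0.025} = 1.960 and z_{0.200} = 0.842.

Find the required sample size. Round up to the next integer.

n = (z_{α/2} + z_β)² · σ² / δ²
  = (1.960 + 0.842)² · 19² / 2.3²
  = 7.8512 · 361 / 5.29
  = 535.78
Design effect: 2.67 × 535.78 = 1430.54.
Round up → n = 1431.

n = 1431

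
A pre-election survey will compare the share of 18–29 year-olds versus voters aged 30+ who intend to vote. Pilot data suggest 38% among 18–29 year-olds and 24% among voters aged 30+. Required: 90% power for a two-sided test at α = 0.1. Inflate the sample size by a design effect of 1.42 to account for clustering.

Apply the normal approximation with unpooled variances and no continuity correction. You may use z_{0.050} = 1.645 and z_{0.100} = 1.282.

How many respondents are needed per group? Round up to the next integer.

n = (z_{α/2} + z_β)² · [p₁(1−p₁) + p₂(1−p₂)] / (p₁ − p₂)²
  = (1.645 + 1.282)² · (0.38·0.62 + 0.24·0.76) / (0.14)²
  = (2.927)² · (0.2356 + 0.1824) / 0.0196
  = 8.5673 · 0.4180 / 0.0196
  = 182.71
Design effect: 1.42 × 182.71 = 259.45.
Round up → n = 260 per group.

n = 260 per group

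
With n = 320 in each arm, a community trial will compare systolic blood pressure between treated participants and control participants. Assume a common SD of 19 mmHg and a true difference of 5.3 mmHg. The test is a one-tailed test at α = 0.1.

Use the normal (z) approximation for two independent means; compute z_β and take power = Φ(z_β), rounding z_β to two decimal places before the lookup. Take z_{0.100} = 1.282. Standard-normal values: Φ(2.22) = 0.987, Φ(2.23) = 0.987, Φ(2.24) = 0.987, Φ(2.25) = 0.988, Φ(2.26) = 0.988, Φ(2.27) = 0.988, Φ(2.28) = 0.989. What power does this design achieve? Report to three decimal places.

z_β = δ·√(n/(σ₁²+σ₂²)) − z_α
    = 5.3 · √(320/722) − 1.282
    = 5.3 · 0.66574 − 1.282
    = 3.5284 − 1.282 = 2.2464 → 2.25
Power = Φ(2.25) = 0.988.

Power ≈ 0.988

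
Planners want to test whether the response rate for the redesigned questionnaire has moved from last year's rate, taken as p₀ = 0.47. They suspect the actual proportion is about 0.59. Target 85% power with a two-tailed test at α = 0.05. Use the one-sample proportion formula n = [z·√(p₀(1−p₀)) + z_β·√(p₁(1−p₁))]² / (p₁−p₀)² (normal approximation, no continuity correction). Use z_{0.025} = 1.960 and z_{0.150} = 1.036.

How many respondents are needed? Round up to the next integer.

n = 154

n = [z_{α/2}·√(p₀q₀) + z_β·√(p₁q₁)]² / (p₁ − p₀)²
  = [1.960·√(0.47·0.53) + 1.036·√(0.59·0.41)]² / (0.12)²
  = [1.960·0.4991 + 1.036·0.4918]² / 0.0144
  = [1.4878]² / 0.0144
  = 153.71
Round up → n = 154.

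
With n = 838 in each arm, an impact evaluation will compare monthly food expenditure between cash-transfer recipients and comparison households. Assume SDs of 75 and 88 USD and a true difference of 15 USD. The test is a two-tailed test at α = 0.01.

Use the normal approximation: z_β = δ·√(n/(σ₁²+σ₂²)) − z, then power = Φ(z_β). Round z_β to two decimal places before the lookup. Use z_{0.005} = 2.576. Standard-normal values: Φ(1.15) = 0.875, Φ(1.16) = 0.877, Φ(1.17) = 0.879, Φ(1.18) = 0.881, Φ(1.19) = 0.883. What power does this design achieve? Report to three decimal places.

z_β = δ·√(n/(σ₁²+σ₂²)) − z_{α/2}
    = 15 · √(838/13369) − 2.576
    = 15 · 0.25036 − 2.576
    = 3.7555 − 2.576 = 1.1795 → 1.18
Power = Φ(1.18) = 0.881.

Power ≈ 0.881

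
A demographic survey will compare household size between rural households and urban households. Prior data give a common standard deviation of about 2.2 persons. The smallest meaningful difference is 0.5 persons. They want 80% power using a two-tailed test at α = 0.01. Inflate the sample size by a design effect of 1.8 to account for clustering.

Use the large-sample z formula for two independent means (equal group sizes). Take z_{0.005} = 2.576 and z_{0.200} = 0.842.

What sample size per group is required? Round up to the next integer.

n = (z_{α/2} + z_β)² · (σ₁² + σ₂²) / δ²
  = (2.576 + 0.842)² · (2·2.2² = 9.68) / 0.5²
  = 11.6827 · 9.68 / 0.25
  = 452.36
Design effect: 1.8 × 452.36 = 814.24.
Round up → n = 815 per group.

n = 815 per group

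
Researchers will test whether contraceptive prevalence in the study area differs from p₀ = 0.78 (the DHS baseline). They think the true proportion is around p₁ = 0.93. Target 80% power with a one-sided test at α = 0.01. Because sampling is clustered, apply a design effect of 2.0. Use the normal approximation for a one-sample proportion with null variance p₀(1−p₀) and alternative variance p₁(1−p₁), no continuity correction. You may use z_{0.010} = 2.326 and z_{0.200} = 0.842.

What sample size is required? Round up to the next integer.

n = 124

n = [z_α·√(p₀q₀) + z_β·√(p₁q₁)]² / (p₁ − p₀)²
  = [2.326·√(0.78·0.22) + 0.842·√(0.93·0.07)]² / (0.15)²
  = [2.326·0.4142 + 0.842·0.2551]² / 0.0225
  = [1.1784]² / 0.0225
  = 61.71
Design effect: 2.0 × 61.71 = 123.43.
Round up → n = 124.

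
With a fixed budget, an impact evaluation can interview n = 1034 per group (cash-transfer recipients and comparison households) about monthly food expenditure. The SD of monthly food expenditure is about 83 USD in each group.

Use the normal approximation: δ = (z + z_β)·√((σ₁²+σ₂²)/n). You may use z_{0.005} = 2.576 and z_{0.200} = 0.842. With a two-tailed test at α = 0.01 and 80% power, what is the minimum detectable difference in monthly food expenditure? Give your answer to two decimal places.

δ = (z_{α/2} + z_β) · √((σ₁²+σ₂²)/n)
  = (2.576 + 0.842) · √(13778/1034)
  = 3.418 · √13.325
  = 3.418 · 3.6503
  = 12.4768

Minimum detectable difference ≈ 12.48 USD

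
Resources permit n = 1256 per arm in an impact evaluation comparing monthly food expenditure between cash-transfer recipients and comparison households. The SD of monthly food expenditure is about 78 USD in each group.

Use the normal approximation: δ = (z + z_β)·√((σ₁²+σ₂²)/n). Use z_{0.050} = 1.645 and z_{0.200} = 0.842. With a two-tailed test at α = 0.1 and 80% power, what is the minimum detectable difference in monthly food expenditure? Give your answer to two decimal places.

Minimum detectable difference ≈ 7.74 USD

δ = (z_{α/2} + z_β) · √((σ₁²+σ₂²)/n)
  = (1.645 + 0.842) · √(12168/1256)
  = 2.487 · √9.6879
  = 2.487 · 3.1125
  = 7.7409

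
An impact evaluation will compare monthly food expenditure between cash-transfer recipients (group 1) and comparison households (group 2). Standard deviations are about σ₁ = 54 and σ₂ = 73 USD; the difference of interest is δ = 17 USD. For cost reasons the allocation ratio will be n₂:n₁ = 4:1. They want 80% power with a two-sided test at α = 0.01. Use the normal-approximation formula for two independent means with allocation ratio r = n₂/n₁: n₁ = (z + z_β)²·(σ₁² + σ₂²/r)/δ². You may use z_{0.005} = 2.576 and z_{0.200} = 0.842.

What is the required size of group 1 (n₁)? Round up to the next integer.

n₁ = 172

n₁ = (z_{α/2} + z_β)² · (σ₁² + σ₂²/r) / δ²
   = (2.576 + 0.842)² · (54² + 73²/4) / 17²
   = 11.6827 · (2916 + 1332.2) / 289
   = 11.6827 · 4248.2 / 289
   = 171.73
Round up → n₁ = 172; n₂ = r·n₁ = 4 × 172 = 688.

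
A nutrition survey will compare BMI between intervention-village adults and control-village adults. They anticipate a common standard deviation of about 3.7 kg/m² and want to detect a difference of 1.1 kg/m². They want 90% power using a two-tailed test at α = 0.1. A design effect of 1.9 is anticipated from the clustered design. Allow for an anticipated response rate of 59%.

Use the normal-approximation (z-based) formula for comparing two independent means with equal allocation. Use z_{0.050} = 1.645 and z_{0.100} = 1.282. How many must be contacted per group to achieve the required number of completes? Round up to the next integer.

n = 625 per group

n = (z_{α/2} + z_β)² · (σ₁² + σ₂²) / δ²
  = (1.645 + 1.282)² · (2·3.7² = 27.38) / 1.1²
  = 8.5673 · 27.38 / 1.21
  = 193.86
Design effect: 1.9 × 193.86 = 368.34.
Adjust for 59% response: 368.34 / 0.59 = 624.30.
Round up → n = 625 per group.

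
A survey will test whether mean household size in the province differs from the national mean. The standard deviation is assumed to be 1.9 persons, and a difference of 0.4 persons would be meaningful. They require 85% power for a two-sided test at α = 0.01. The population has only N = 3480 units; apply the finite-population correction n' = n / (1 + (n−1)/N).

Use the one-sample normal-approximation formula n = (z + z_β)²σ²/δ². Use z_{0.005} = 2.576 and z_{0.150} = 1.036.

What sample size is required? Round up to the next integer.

n = (z_{α/2} + z_β)² · σ² / δ²
  = (2.576 + 1.036)² · 1.9² / 0.4²
  = 13.0465 · 3.61 / 0.16
  = 294.36
Finite-population correction (N = 3480): 294.36 / (1 + (294.36 − 1)/3480) = 271.48.
Round up → n = 272.

n = 272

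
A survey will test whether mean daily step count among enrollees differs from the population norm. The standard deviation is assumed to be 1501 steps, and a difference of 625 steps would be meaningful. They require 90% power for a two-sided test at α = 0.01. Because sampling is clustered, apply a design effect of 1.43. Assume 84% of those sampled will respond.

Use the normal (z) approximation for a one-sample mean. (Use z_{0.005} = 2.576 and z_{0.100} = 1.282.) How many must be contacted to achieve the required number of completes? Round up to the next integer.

n = (z_{α/2} + z_β)² · σ² / δ²
  = (2.576 + 1.282)² · 1501² / 625²
  = 14.8842 · 2253001 / 390625
  = 85.85
Design effect: 1.43 × 85.85 = 122.76.
Adjust for 84% response: 122.76 / 0.84 = 146.14.
Round up → n = 147.

n = 147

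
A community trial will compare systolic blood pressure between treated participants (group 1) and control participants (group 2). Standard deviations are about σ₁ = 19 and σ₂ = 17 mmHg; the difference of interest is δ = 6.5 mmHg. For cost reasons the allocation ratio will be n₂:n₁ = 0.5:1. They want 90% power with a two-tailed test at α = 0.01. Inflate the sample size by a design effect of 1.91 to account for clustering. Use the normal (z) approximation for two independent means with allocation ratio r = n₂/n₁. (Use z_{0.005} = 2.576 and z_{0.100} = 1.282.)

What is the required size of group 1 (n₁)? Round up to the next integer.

n₁ = 632

n₁ = (z_{α/2} + z_β)² · (σ₁² + σ₂²/r) / δ²
   = (2.576 + 1.282)² · (19² + 17²/0.5) / 6.5²
   = 14.8842 · (361 + 578) / 42.25
   = 14.8842 · 939 / 42.25
   = 330.80
Design effect: 1.91 × 330.80 = 631.82.
Round up → n₁ = 632; n₂ = r·n₁ = 0.5 × 632 = 316.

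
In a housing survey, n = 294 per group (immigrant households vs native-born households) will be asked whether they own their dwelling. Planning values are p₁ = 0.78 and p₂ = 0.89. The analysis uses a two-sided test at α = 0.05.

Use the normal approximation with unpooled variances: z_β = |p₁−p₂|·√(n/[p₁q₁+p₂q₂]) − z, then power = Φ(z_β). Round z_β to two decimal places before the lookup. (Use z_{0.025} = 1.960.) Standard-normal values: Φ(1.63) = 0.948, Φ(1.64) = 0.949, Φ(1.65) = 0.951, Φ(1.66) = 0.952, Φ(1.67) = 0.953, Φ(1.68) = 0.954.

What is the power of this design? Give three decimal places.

z_β = |p₁−p₂|·√(n/[p₁q₁+p₂q₂]) − z_{α/2}
    = 0.11 · √(294/0.2695) − 1.960
    = 0.11 · 33.0289 − 1.960
    = 3.6332 − 1.960 = 1.6732 → 1.67
Power = Φ(1.67) = 0.953.

Power ≈ 0.953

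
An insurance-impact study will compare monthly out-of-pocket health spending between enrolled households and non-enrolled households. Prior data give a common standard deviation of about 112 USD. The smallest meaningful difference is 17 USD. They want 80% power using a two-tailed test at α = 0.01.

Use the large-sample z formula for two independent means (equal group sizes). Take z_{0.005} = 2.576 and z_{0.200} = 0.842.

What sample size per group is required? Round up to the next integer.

n = (z_{α/2} + z_β)² · (σ₁² + σ₂²) / δ²
  = (2.576 + 0.842)² · (2·112² = 25088) / 17²
  = 11.6827 · 25088 / 289
  = 1014.17
Round up → n = 1015 per group.

n = 1015 per group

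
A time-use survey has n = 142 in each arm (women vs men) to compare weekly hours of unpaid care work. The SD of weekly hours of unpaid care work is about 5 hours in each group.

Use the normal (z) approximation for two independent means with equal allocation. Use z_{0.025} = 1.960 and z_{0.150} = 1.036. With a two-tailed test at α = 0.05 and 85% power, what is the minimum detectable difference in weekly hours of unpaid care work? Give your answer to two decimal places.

Minimum detectable difference ≈ 1.78 hours

δ = (z_{α/2} + z_β) · √((σ₁²+σ₂²)/n)
  = (1.960 + 1.036) · √(50/142)
  = 2.996 · √0.35211
  = 2.996 · 0.5934
  = 1.7778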